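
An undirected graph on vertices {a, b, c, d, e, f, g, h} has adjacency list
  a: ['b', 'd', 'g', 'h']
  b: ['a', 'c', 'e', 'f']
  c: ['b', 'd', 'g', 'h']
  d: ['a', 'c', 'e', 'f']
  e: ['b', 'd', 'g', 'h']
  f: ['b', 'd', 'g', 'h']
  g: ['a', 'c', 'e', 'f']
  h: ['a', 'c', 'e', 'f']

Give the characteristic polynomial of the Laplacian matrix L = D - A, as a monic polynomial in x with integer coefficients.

Each diagonal entry of L is the vertex degree and each off-diagonal entry is -1 where an edge is present, 0 otherwise; in the order [a, b, c, d, e, f, g, h] the diagonal is [4, 4, 4, 4, 4, 4, 4, 4]. L has integer entries, so p(x) = det(xI - L) has integer coefficients. Expanding the determinant yields x^8 - 32x^7 + 432x^6 - 3200x^5 + 14080x^4 - 36864x^3 + 53248x^2 - 32768x. Since p(0) = det(-L) = 0, x divides p(x). The largest eigenvalue, 8, is at most the vertex count 8.

x^8 - 32x^7 + 432x^6 - 3200x^5 + 14080x^4 - 36864x^3 + 53248x^2 - 32768x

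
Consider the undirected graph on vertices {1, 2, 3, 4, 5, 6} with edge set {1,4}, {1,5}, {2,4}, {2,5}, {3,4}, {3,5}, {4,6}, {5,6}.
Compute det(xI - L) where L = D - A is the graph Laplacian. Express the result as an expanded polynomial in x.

x^6 - 16x^5 + 96x^4 - 272x^3 + 368x^2 - 192x

Reading degrees in the order [1, 2, 3, 4, 5, 6] gives [2, 2, 2, 4, 4, 2]; set D = diag(2, 2, 2, 4, 4, 2) and form L = D - A. L has integer entries, so p(x) = det(xI - L) has integer coefficients. Expanding the determinant yields x^6 - 16x^5 + 96x^4 - 272x^3 + 368x^2 - 192x. Since p(0) = det(-L) = 0, x divides p(x).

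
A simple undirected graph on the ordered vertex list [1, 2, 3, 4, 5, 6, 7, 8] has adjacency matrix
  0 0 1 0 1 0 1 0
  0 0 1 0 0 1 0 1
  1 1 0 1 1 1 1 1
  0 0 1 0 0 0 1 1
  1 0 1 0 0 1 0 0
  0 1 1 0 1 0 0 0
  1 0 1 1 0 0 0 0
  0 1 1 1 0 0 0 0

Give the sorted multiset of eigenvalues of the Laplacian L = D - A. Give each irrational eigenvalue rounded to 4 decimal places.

[0, 1.7530, 1.7530, 3.4450, 3.4450, 4.8019, 4.8019, 8]

Reading degrees in the order [1, 2, 3, 4, 5, 6, 7, 8] gives [3, 3, 7, 3, 3, 3, 3, 3]; set D = diag(3, 3, 7, 3, 3, 3, 3, 3) and form L = D - A. Diagonalising L (or applying a numerical eigensolver to the 8x8 matrix) gives the spectrum above.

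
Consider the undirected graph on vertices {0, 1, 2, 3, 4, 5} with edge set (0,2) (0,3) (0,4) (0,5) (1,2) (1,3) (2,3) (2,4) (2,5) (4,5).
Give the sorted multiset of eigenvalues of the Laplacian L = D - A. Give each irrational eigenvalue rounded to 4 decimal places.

[0, 1.5188, 3.3111, 4, 5.1701, 6]

Each diagonal entry of L is the vertex degree and each off-diagonal entry is -1 where an edge is present, 0 otherwise; in the order [0, 1, 2, 3, 4, 5] the diagonal is [4, 2, 5, 3, 3, 3]. Since every row of L sums to 0, the all-ones vector is in the kernel and 0 is an eigenvalue. By the matrix-tree theorem the graph has (1/6) * product of the nonzero eigenvalues = 104 spanning trees. The eigenvalues sum to 20, which equals trace(L) = 2|E|.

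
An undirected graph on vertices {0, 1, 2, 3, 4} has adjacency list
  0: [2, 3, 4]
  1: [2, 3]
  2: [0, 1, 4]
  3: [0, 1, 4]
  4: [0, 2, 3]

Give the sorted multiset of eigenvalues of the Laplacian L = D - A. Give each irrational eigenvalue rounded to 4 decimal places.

With the vertex order [0, 1, 2, 3, 4], the degrees are [3, 2, 3, 3, 3], giving D = diag(3, 2, 3, 3, 3) and L = D - A. L is symmetric positive semidefinite, so every eigenvalue is real and nonnegative. The single zero eigenvalue shows the graph is connected.

[0, 2, 3, 4, 5]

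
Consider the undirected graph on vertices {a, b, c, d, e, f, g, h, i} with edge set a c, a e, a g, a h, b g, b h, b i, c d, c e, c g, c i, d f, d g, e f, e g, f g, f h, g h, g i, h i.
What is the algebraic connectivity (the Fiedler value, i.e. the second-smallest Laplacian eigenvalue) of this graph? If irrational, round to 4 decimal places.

With the vertex order [a, b, c, d, e, f, g, h, i], the degrees are [4, 3, 5, 3, 4, 4, 8, 5, 4], giving D = diag(4, 3, 5, 3, 4, 4, 8, 5, 4) and L = D - A. The smallest Laplacian eigenvalue is always 0. The next one, lambda_2 = 2.0788, measures how hard the graph is to disconnect: larger values mean better connectivity. The eigenvalues sum to 40, which equals trace(L) = 2|E|.

2.0788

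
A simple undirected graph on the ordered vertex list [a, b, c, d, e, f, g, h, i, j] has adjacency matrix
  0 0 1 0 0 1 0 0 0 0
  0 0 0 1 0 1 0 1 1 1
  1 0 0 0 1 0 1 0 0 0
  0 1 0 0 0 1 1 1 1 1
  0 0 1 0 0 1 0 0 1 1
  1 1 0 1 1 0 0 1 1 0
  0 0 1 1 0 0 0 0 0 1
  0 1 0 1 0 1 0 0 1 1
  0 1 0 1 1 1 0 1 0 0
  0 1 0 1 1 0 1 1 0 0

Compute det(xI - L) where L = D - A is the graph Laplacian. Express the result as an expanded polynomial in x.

x^10 - 44x^9 + 841x^8 - 9142x^7 + 62098x^6 - 272344x^5 + 767793x^4 - 1334572x^3 + 1289544x^2 - 523800x

Each diagonal entry of L is the vertex degree and each off-diagonal entry is -1 where an edge is present, 0 otherwise; in the order [a, b, c, d, e, f, g, h, i, j] the diagonal is [2, 5, 3, 6, 4, 6, 3, 5, 5, 5]. L has integer entries, so p(x) = det(xI - L) has integer coefficients. Expanding the determinant yields x^10 - 44x^9 + 841x^8 - 9142x^7 + 62098x^6 - 272344x^5 + 767793x^4 - 1334572x^3 + 1289544x^2 - 523800x. The constant term is 0 because L is singular (the all-ones vector lies in its kernel). The eigenvalues sum to 44, which equals trace(L) = 2|E|. There is one zero in the spectrum, matching the 1 component.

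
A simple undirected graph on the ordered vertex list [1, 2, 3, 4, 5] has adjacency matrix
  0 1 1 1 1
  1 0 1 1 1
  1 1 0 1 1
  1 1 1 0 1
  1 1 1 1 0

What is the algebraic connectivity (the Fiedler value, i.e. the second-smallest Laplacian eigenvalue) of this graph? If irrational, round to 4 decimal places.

5

Reading degrees in the order [1, 2, 3, 4, 5] gives [4, 4, 4, 4, 4]; set D = diag(4, 4, 4, 4, 4) and form L = D - A. The sorted Laplacian eigenvalues are [0, 5, 5, 5, 5]; the algebraic connectivity is the second entry, 5. There is one zero in the spectrum, matching the 1 component.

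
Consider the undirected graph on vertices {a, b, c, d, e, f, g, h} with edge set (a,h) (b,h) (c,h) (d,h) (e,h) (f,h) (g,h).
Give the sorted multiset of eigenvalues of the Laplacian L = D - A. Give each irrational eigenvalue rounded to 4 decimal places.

Reading degrees in the order [a, b, c, d, e, f, g, h] gives [1, 1, 1, 1, 1, 1, 1, 7]; set D = diag(1, 1, 1, 1, 1, 1, 1, 7) and form L = D - A. L is symmetric positive semidefinite, so every eigenvalue is real and nonnegative. There is one zero in the spectrum, matching the 1 component.

[0, 1, 1, 1, 1, 1, 1, 8]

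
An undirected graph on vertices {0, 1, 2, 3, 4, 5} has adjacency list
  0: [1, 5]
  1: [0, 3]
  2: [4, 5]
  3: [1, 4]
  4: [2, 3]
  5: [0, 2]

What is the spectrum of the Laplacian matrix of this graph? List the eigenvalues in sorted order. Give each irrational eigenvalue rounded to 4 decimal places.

[0, 1, 1, 3, 3, 4]

Reading degrees in the order [0, 1, 2, 3, 4, 5] gives [2, 2, 2, 2, 2, 2]; set D = diag(2, 2, 2, 2, 2, 2) and form L = D - A. Since every row of L sums to 0, the all-ones vector is in the kernel and 0 is an eigenvalue. The single zero eigenvalue shows the graph is connected.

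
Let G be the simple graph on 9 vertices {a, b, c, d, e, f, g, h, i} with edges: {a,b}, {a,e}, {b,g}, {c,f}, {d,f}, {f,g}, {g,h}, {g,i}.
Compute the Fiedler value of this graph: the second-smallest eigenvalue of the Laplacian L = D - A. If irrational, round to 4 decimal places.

Reading degrees in the order [a, b, c, d, e, f, g, h, i] gives [2, 2, 1, 1, 1, 3, 4, 1, 1]; set D = diag(2, 2, 1, 1, 1, 3, 4, 1, 1) and form L = D - A. The smallest Laplacian eigenvalue is always 0. The next one, lambda_2 = 0.2232, measures how hard the graph is to disconnect: larger values mean better connectivity. There is one zero in the spectrum, matching the 1 component. By the matrix-tree theorem the graph has (1/9) * product of the nonzero eigenvalues = 1 spanning tree.

0.2232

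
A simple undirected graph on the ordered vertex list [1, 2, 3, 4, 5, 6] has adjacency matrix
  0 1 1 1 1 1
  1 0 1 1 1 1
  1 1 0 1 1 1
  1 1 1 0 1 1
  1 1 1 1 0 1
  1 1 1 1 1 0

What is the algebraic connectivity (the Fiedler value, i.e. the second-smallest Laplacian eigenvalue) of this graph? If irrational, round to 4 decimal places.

Reading degrees in the order [1, 2, 3, 4, 5, 6] gives [5, 5, 5, 5, 5, 5]; set D = diag(5, 5, 5, 5, 5, 5) and form L = D - A. Computing the eigenvalues of L and sorting gives [0, 6, 6, 6, 6, 6]. The Fiedler value lambda_2 = 6 is strictly positive, so the graph is connected. The eigenvalues sum to 30, which equals trace(L) = 2|E|.

6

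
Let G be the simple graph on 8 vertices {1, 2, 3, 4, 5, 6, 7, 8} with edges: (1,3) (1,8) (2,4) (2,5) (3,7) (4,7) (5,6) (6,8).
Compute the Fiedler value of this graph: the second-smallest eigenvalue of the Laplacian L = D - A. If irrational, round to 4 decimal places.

Each diagonal entry of L is the vertex degree and each off-diagonal entry is -1 where an edge is present, 0 otherwise; in the order [1, 2, 3, 4, 5, 6, 7, 8] the diagonal is [2, 2, 2, 2, 2, 2, 2, 2]. The sorted Laplacian eigenvalues are [0, 0.5858, 0.5858, 2, 2, 3.4142, 3.4142, 4]; the algebraic connectivity is the second entry, 0.5858. The eigenvalues sum to 16, which equals trace(L) = 2|E|.

0.5858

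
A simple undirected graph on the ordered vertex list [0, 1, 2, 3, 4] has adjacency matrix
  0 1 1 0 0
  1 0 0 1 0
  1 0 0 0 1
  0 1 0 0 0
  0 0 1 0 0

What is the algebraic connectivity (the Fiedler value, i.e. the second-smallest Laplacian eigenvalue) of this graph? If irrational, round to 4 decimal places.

Reading degrees in the order [0, 1, 2, 3, 4] gives [2, 2, 2, 1, 1]; set D = diag(2, 2, 2, 1, 1) and form L = D - A. The sorted Laplacian eigenvalues are [0, 0.3820, 1.3820, 2.6180, 3.6180]; the algebraic connectivity is the second entry, 0.3820.

0.3820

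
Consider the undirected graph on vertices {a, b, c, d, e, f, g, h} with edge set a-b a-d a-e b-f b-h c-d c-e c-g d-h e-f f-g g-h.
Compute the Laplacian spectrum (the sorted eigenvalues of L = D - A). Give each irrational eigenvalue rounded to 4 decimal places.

[0, 2, 2, 2, 4, 4, 4, 6]

Reading degrees in the order [a, b, c, d, e, f, g, h] gives [3, 3, 3, 3, 3, 3, 3, 3]; set D = diag(3, 3, 3, 3, 3, 3, 3, 3) and form L = D - A. Diagonalising L (or applying a numerical eigensolver to the 8x8 matrix) gives the spectrum above. The single zero eigenvalue shows the graph is connected. There is one zero in the spectrum, matching the 1 component.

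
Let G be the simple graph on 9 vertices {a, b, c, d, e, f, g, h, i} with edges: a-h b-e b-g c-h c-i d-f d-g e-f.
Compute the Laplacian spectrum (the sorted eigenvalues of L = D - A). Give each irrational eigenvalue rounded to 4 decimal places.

With the vertex order [a, b, c, d, e, f, g, h, i], the degrees are [1, 2, 2, 2, 2, 2, 2, 2, 1], giving D = diag(1, 2, 2, 2, 2, 2, 2, 2, 1) and L = D - A. L is symmetric positive semidefinite, so every eigenvalue is real and nonnegative. The 2 zero eigenvalues correspond to the 2 connected components. The eigenvalues sum to 16, which equals trace(L) = 2|E|. There are 2 zeros in the spectrum, matching the 2 components.

[0, 0, 0.5858, 1.3820, 1.3820, 2, 3.4142, 3.6180, 3.6180]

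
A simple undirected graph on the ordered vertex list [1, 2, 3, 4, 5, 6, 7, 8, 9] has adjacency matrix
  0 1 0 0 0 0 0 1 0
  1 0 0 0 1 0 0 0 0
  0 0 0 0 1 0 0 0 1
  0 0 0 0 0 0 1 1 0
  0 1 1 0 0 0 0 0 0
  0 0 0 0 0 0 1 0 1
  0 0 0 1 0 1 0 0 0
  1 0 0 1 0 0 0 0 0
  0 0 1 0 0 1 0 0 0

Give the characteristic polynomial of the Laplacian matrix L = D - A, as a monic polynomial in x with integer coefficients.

Reading degrees in the order [1, 2, 3, 4, 5, 6, 7, 8, 9] gives [2, 2, 2, 2, 2, 2, 2, 2, 2]; set D = diag(2, 2, 2, 2, 2, 2, 2, 2, 2) and form L = D - A. L has integer entries, so p(x) = det(xI - L) has integer coefficients. Expanding the determinant yields x^9 - 18x^8 + 135x^7 - 546x^6 + 1287x^5 - 1782x^4 + 1386x^3 - 540x^2 + 81x. Since p(0) = det(-L) = 0, x divides p(x).

x^9 - 18x^8 + 135x^7 - 546x^6 + 1287x^5 - 1782x^4 + 1386x^3 - 540x^2 + 81x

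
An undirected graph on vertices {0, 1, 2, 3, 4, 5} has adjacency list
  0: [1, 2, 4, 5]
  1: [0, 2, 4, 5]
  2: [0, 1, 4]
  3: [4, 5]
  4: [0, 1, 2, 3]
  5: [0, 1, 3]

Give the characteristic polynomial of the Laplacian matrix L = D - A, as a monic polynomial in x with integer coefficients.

x^6 - 20x^5 + 155x^4 - 578x^3 + 1028x^2 - 690x

With the vertex order [0, 1, 2, 3, 4, 5], the degrees are [4, 4, 3, 2, 4, 3], giving D = diag(4, 4, 3, 2, 4, 3) and L = D - A. L has integer entries, so p(x) = det(xI - L) has integer coefficients. Expanding the determinant yields x^6 - 20x^5 + 155x^4 - 578x^3 + 1028x^2 - 690x. Since p(0) = det(-L) = 0, x divides p(x). The largest eigenvalue, 5.6751, is at most the vertex count 6.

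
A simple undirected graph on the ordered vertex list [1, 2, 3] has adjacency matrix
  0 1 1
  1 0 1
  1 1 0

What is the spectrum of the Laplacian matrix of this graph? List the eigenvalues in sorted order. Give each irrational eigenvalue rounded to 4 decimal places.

With the vertex order [1, 2, 3], the degrees are [2, 2, 2], giving D = diag(2, 2, 2) and L = D - A. The multiplicity of 0 as a Laplacian eigenvalue equals the number of connected components. By the matrix-tree theorem the graph has (1/3) * product of the nonzero eigenvalues = 3 spanning trees. The largest eigenvalue, 3, is at most the vertex count 3.

[0, 3, 3]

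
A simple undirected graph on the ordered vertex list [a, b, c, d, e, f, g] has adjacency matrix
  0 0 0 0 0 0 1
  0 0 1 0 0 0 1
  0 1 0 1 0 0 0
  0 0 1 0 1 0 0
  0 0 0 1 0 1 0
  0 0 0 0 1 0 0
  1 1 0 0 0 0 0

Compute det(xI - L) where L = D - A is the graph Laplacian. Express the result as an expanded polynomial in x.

x^7 - 12x^6 + 55x^5 - 120x^4 + 126x^3 - 56x^2 + 7x

Reading degrees in the order [a, b, c, d, e, f, g] gives [1, 2, 2, 2, 2, 1, 2]; set D = diag(1, 2, 2, 2, 2, 1, 2) and form L = D - A. Computing det(xI - L) by cofactor expansion (or equivalently via sum-over-permutations) gives x^7 - 12x^6 + 55x^5 - 120x^4 + 126x^3 - 56x^2 + 7x. The constant term is 0 because L is singular (the all-ones vector lies in its kernel).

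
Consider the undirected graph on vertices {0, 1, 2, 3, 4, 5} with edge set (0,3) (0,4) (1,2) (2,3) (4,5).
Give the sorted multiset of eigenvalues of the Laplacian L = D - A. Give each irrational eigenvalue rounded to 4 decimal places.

[0, 0.2679, 1, 2, 3, 3.7321]

With the vertex order [0, 1, 2, 3, 4, 5], the degrees are [2, 1, 2, 2, 2, 1], giving D = diag(2, 1, 2, 2, 2, 1) and L = D - A. Since every row of L sums to 0, the all-ones vector is in the kernel and 0 is an eigenvalue. The largest eigenvalue, 3.7321, is at most the vertex count 6.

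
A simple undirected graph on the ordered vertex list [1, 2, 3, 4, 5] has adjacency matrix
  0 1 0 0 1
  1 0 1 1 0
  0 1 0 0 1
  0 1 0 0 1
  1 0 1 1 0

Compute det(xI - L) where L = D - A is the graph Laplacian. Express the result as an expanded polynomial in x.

Reading degrees in the order [1, 2, 3, 4, 5] gives [2, 3, 2, 2, 3]; set D = diag(2, 3, 2, 2, 3) and form L = D - A. Computing det(xI - L) by cofactor expansion (or equivalently via sum-over-permutations) gives x^5 - 12x^4 + 51x^3 - 92x^2 + 60x. Since p(0) = det(-L) = 0, x divides p(x). There is one zero in the spectrum, matching the 1 component. The largest eigenvalue, 5, is at most the vertex count 5.

x^5 - 12x^4 + 51x^3 - 92x^2 + 60x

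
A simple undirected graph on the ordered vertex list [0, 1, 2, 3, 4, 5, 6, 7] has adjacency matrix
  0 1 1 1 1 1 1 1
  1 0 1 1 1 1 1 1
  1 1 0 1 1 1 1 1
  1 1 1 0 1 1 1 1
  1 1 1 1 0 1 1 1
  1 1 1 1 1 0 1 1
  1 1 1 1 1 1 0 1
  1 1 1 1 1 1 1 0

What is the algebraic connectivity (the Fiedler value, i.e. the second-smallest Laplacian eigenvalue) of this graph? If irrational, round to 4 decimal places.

8

Reading degrees in the order [0, 1, 2, 3, 4, 5, 6, 7] gives [7, 7, 7, 7, 7, 7, 7, 7]; set D = diag(7, 7, 7, 7, 7, 7, 7, 7) and form L = D - A. The smallest Laplacian eigenvalue is always 0. The next one, lambda_2 = 8, measures how hard the graph is to disconnect: larger values mean better connectivity. By the matrix-tree theorem the graph has (1/8) * product of the nonzero eigenvalues = 262144 spanning trees.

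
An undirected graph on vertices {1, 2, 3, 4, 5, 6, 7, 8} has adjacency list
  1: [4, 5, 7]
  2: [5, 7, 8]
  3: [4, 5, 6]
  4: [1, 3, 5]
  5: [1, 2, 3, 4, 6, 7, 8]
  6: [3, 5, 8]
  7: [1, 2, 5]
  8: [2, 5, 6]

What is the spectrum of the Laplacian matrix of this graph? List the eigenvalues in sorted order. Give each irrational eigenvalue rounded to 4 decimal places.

[0, 1.7530, 1.7530, 3.4450, 3.4450, 4.8019, 4.8019, 8]

Reading degrees in the order [1, 2, 3, 4, 5, 6, 7, 8] gives [3, 3, 3, 3, 7, 3, 3, 3]; set D = diag(3, 3, 3, 3, 7, 3, 3, 3) and form L = D - A. Since every row of L sums to 0, the all-ones vector is in the kernel and 0 is an eigenvalue. The single zero eigenvalue shows the graph is connected. By the matrix-tree theorem the graph has (1/8) * product of the nonzero eigenvalues = 841 spanning trees. There is one zero in the spectrum, matching the 1 component.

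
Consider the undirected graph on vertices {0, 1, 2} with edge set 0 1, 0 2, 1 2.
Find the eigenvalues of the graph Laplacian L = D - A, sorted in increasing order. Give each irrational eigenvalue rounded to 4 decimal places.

[0, 3, 3]

Each diagonal entry of L is the vertex degree and each off-diagonal entry is -1 where an edge is present, 0 otherwise; in the order [0, 1, 2] the diagonal is [2, 2, 2]. Diagonalising L (or applying a numerical eigensolver to the 3x3 matrix) gives the spectrum above. The single zero eigenvalue shows the graph is connected. There is one zero in the spectrum, matching the 1 component.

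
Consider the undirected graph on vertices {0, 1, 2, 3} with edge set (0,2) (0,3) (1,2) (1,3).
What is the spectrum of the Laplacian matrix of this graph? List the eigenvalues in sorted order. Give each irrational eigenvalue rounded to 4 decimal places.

[0, 2, 2, 4]

Reading degrees in the order [0, 1, 2, 3] gives [2, 2, 2, 2]; set D = diag(2, 2, 2, 2) and form L = D - A. L is symmetric positive semidefinite, so every eigenvalue is real and nonnegative. The largest eigenvalue, 4, is at most the vertex count 4.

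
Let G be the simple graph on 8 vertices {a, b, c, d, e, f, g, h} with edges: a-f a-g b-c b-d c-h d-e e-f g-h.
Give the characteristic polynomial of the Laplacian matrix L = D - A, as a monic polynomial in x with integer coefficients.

x^8 - 16x^7 + 104x^6 - 352x^5 + 660x^4 - 672x^3 + 336x^2 - 64x

Reading degrees in the order [a, b, c, d, e, f, g, h] gives [2, 2, 2, 2, 2, 2, 2, 2]; set D = diag(2, 2, 2, 2, 2, 2, 2, 2) and form L = D - A. Computing det(xI - L) by cofactor expansion (or equivalently via sum-over-permutations) gives x^8 - 16x^7 + 104x^6 - 352x^5 + 660x^4 - 672x^3 + 336x^2 - 64x. The constant term is 0 because L is singular (the all-ones vector lies in its kernel).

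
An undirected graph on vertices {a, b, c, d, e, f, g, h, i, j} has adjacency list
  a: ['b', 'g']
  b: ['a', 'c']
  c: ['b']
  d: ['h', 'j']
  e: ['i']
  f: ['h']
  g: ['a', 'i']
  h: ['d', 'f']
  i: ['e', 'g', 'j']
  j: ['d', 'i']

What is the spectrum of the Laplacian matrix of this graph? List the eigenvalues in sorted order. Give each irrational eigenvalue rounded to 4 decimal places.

[0, 0.1206, 0.3489, 1, 1, 2, 2.3473, 3.2739, 3.5321, 4.3772]

Each diagonal entry of L is the vertex degree and each off-diagonal entry is -1 where an edge is present, 0 otherwise; in the order [a, b, c, d, e, f, g, h, i, j] the diagonal is [2, 2, 1, 2, 1, 1, 2, 2, 3, 2]. The multiplicity of 0 as a Laplacian eigenvalue equals the number of connected components. The single zero eigenvalue shows the graph is connected. The largest eigenvalue, 4.3772, is at most the vertex count 10. By the matrix-tree theorem the graph has (1/10) * product of the nonzero eigenvalues = 1 spanning tree.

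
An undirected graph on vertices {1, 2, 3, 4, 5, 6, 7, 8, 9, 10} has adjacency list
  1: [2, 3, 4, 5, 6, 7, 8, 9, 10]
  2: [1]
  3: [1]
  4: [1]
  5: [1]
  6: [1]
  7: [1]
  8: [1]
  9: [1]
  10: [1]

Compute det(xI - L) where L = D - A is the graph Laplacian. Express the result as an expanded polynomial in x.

Reading degrees in the order [1, 2, 3, 4, 5, 6, 7, 8, 9, 10] gives [9, 1, 1, 1, 1, 1, 1, 1, 1, 1]; set D = diag(9, 1, 1, 1, 1, 1, 1, 1, 1, 1) and form L = D - A. The eigenvalues of L are [0, 1, 1, 1, 1, 1, 1, 1, 1, 10]; the characteristic polynomial is the product of (x - lambda_i), which multiplies out to x^10 - 18x^9 + 108x^8 - 336x^7 + 630x^6 - 756x^5 + 588x^4 - 288x^3 + 81x^2 - 10x. The coefficient of x^9 equals -trace(L) = -18, matching the sum of degrees.

x^10 - 18x^9 + 108x^8 - 336x^7 + 630x^6 - 756x^5 + 588x^4 - 288x^3 + 81x^2 - 10x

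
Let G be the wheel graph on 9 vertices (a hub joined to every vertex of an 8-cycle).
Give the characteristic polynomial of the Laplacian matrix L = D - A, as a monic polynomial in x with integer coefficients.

The graph has 9 vertices and degree multiset [8, 3, 3, 3, 3, 3, 3, 3, 3]; D is the diagonal matrix of degrees and L = D - A. L has integer entries, so p(x) = det(xI - L) has integer coefficients. Expanding the determinant yields x^9 - 32x^8 + 428x^7 - 3136x^6 + 13786x^5 - 37232x^4 + 60276x^3 - 53424x^2 + 19845x. The coefficient of x^8 equals -trace(L) = -32, matching the sum of degrees. There is one zero in the spectrum, matching the 1 component. The eigenvalues sum to 32, which equals trace(L) = 2|E|.

x^9 - 32x^8 + 428x^7 - 3136x^6 + 13786x^5 - 37232x^4 + 60276x^3 - 53424x^2 + 19845x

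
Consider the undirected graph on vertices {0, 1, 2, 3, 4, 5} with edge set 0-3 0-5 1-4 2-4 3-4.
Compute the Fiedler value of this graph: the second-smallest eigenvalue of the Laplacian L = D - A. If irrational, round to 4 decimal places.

With the vertex order [0, 1, 2, 3, 4, 5], the degrees are [2, 1, 1, 2, 3, 1], giving D = diag(2, 1, 1, 2, 3, 1) and L = D - A. The sorted Laplacian eigenvalues are [0, 0.3249, 1, 1.4608, 3, 4.2143]; the algebraic connectivity is the second entry, 0.3249. By the matrix-tree theorem the graph has (1/6) * product of the nonzero eigenvalues = 1 spanning tree.

0.3249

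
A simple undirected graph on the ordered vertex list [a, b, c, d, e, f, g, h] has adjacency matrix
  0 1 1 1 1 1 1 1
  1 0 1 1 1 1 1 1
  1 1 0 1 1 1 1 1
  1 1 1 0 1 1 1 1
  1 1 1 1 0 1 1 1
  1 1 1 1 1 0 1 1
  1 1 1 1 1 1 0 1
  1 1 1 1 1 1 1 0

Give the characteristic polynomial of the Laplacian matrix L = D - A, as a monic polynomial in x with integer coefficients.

x^8 - 56x^7 + 1344x^6 - 17920x^5 + 143360x^4 - 688128x^3 + 1835008x^2 - 2097152x

With the vertex order [a, b, c, d, e, f, g, h], the degrees are [7, 7, 7, 7, 7, 7, 7, 7], giving D = diag(7, 7, 7, 7, 7, 7, 7, 7) and L = D - A. The eigenvalues of L are [0, 8, 8, 8, 8, 8, 8, 8]; the characteristic polynomial is the product of (x - lambda_i), which multiplies out to x^8 - 56x^7 + 1344x^6 - 17920x^5 + 143360x^4 - 688128x^3 + 1835008x^2 - 2097152x. Since p(0) = det(-L) = 0, x divides p(x). The eigenvalues sum to 56, which equals trace(L) = 2|E|. By the matrix-tree theorem the graph has (1/8) * product of the nonzero eigenvalues = 262144 spanning trees.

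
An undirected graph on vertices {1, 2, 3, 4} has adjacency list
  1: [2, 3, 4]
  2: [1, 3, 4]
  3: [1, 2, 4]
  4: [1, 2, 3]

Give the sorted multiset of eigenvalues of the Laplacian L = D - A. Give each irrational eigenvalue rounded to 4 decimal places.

[0, 4, 4, 4]

Reading degrees in the order [1, 2, 3, 4] gives [3, 3, 3, 3]; set D = diag(3, 3, 3, 3) and form L = D - A. Diagonalising L (or applying a numerical eigensolver to the 4x4 matrix) gives the spectrum above. The single zero eigenvalue shows the graph is connected. By the matrix-tree theorem the graph has (1/4) * product of the nonzero eigenvalues = 16 spanning trees.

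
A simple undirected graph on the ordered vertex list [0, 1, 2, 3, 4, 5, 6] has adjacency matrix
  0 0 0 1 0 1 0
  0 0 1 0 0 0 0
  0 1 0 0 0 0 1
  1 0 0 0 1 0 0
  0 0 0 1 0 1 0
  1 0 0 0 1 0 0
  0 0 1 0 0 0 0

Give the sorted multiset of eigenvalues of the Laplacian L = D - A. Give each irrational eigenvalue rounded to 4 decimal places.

[0, 0, 1, 2, 2, 3, 4]

With the vertex order [0, 1, 2, 3, 4, 5, 6], the degrees are [2, 1, 2, 2, 2, 2, 1], giving D = diag(2, 1, 2, 2, 2, 2, 1) and L = D - A. Diagonalising L (or applying a numerical eigensolver to the 7x7 matrix) gives the spectrum above. The 2 zero eigenvalues correspond to the 2 connected components. There are 2 zeros in the spectrum, matching the 2 components.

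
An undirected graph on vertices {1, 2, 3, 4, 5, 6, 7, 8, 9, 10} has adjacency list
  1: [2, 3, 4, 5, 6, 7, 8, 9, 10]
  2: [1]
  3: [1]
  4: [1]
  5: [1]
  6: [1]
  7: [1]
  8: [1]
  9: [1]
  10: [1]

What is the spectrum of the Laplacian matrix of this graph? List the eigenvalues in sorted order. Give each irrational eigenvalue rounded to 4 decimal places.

[0, 1, 1, 1, 1, 1, 1, 1, 1, 10]

With the vertex order [1, 2, 3, 4, 5, 6, 7, 8, 9, 10], the degrees are [9, 1, 1, 1, 1, 1, 1, 1, 1, 1], giving D = diag(9, 1, 1, 1, 1, 1, 1, 1, 1, 1) and L = D - A. L is symmetric positive semidefinite, so every eigenvalue is real and nonnegative. The single zero eigenvalue shows the graph is connected. By the matrix-tree theorem the graph has (1/10) * product of the nonzero eigenvalues = 1 spanning tree. There is one zero in the spectrum, matching the 1 component.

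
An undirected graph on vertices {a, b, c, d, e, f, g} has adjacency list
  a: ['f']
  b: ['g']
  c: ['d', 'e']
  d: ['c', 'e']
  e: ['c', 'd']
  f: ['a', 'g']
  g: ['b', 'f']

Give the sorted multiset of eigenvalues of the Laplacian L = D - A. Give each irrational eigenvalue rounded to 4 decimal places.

With the vertex order [a, b, c, d, e, f, g], the degrees are [1, 1, 2, 2, 2, 2, 2], giving D = diag(1, 1, 2, 2, 2, 2, 2) and L = D - A. Diagonalising L (or applying a numerical eigensolver to the 7x7 matrix) gives the spectrum above. The 2 zero eigenvalues correspond to the 2 connected components. The largest eigenvalue, 3.4142, is at most the vertex count 7. The eigenvalues sum to 12, which equals trace(L) = 2|E|.

[0, 0, 0.5858, 2, 3, 3, 3.4142]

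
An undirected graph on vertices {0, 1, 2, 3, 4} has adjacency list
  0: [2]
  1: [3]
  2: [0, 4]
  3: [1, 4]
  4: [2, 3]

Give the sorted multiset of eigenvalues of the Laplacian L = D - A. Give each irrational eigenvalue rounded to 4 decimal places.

[0, 0.3820, 1.3820, 2.6180, 3.6180]

With the vertex order [0, 1, 2, 3, 4], the degrees are [1, 1, 2, 2, 2], giving D = diag(1, 1, 2, 2, 2) and L = D - A. L is symmetric positive semidefinite, so every eigenvalue is real and nonnegative. The largest eigenvalue, 3.6180, is at most the vertex count 5.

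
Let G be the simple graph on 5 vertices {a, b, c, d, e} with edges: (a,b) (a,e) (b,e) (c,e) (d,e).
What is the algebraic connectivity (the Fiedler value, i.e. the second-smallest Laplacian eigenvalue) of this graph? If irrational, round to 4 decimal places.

1

Reading degrees in the order [a, b, c, d, e] gives [2, 2, 1, 1, 4]; set D = diag(2, 2, 1, 1, 4) and form L = D - A. The sorted Laplacian eigenvalues are [0, 1, 1, 3, 5]; the algebraic connectivity is the second entry, 1.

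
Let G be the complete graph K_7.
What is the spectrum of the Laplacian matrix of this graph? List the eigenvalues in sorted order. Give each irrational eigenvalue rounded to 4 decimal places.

[0, 7, 7, 7, 7, 7, 7]

The graph has 7 vertices and degree multiset [6, 6, 6, 6, 6, 6, 6]; D is the diagonal matrix of degrees and L = D - A. The multiplicity of 0 as a Laplacian eigenvalue equals the number of connected components. The largest eigenvalue, 7, is at most the vertex count 7. By the matrix-tree theorem the graph has (1/7) * product of the nonzero eigenvalues = 16807 spanning trees.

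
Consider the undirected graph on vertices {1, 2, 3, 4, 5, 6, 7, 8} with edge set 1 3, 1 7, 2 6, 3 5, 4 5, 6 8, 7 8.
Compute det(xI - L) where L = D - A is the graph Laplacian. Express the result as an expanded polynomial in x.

x^8 - 14x^7 + 78x^6 - 220x^5 + 330x^4 - 252x^3 + 84x^2 - 8x

With the vertex order [1, 2, 3, 4, 5, 6, 7, 8], the degrees are [2, 1, 2, 1, 2, 2, 2, 2], giving D = diag(2, 1, 2, 1, 2, 2, 2, 2) and L = D - A. L has integer entries, so p(x) = det(xI - L) has integer coefficients. Expanding the determinant yields x^8 - 14x^7 + 78x^6 - 220x^5 + 330x^4 - 252x^3 + 84x^2 - 8x. Since p(0) = det(-L) = 0, x divides p(x). The largest eigenvalue, 3.8478, is at most the vertex count 8.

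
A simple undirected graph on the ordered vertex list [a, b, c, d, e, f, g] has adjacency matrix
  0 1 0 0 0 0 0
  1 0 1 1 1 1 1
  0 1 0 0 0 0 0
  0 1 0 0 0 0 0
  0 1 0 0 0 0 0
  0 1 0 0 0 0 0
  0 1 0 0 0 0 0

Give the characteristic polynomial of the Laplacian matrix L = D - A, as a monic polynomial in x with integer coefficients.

x^7 - 12x^6 + 45x^5 - 80x^4 + 75x^3 - 36x^2 + 7x

Each diagonal entry of L is the vertex degree and each off-diagonal entry is -1 where an edge is present, 0 otherwise; in the order [a, b, c, d, e, f, g] the diagonal is [1, 6, 1, 1, 1, 1, 1]. The eigenvalues of L are [0, 1, 1, 1, 1, 1, 7]; the characteristic polynomial is the product of (x - lambda_i), which multiplies out to x^7 - 12x^6 + 45x^5 - 80x^4 + 75x^3 - 36x^2 + 7x. Since p(0) = det(-L) = 0, x divides p(x). The eigenvalues sum to 12, which equals trace(L) = 2|E|.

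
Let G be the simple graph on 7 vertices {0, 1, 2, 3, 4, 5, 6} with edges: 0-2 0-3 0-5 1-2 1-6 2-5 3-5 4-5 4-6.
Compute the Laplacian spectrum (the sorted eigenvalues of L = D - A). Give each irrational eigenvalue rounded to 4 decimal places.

With the vertex order [0, 1, 2, 3, 4, 5, 6], the degrees are [3, 2, 3, 2, 2, 4, 2], giving D = diag(3, 2, 3, 2, 2, 4, 2) and L = D - A. Since every row of L sums to 0, the all-ones vector is in the kernel and 0 is an eigenvalue. By the matrix-tree theorem the graph has (1/7) * product of the nonzero eigenvalues = 37 spanning trees.

[0, 0.8111, 1.5858, 2.5431, 3.4569, 4.4142, 5.1889]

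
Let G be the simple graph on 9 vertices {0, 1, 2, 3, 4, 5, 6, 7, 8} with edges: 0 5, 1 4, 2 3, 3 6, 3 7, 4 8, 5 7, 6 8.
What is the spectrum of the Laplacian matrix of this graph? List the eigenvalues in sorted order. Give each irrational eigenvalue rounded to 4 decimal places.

[0, 0.1506, 0.4266, 1, 1.4229, 2.1724, 3, 3.4576, 4.3699]

Reading degrees in the order [0, 1, 2, 3, 4, 5, 6, 7, 8] gives [1, 1, 1, 3, 2, 2, 2, 2, 2]; set D = diag(1, 1, 1, 3, 2, 2, 2, 2, 2) and form L = D - A. Since every row of L sums to 0, the all-ones vector is in the kernel and 0 is an eigenvalue. The largest eigenvalue, 4.3699, is at most the vertex count 9.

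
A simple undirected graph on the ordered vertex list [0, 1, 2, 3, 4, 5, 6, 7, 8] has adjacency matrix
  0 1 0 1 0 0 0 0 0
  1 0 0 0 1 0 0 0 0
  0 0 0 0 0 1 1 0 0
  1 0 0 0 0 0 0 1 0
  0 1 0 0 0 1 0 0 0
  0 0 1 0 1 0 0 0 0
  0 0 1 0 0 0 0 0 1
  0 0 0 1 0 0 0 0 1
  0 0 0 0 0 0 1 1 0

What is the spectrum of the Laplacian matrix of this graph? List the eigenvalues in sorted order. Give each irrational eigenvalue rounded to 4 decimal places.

[0, 0.4679, 0.4679, 1.6527, 1.6527, 3, 3, 3.8794, 3.8794]

Reading degrees in the order [0, 1, 2, 3, 4, 5, 6, 7, 8] gives [2, 2, 2, 2, 2, 2, 2, 2, 2]; set D = diag(2, 2, 2, 2, 2, 2, 2, 2, 2) and form L = D - A. Diagonalising L (or applying a numerical eigensolver to the 9x9 matrix) gives the spectrum above. The single zero eigenvalue shows the graph is connected. The largest eigenvalue, 3.8794, is at most the vertex count 9.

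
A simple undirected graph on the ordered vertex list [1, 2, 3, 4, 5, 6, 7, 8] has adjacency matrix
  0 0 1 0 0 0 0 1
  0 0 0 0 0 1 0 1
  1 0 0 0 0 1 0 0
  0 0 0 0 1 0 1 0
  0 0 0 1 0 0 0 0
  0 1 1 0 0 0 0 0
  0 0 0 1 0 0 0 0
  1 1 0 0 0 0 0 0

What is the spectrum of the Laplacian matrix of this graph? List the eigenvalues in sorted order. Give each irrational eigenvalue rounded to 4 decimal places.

[0, 0, 1, 1.3820, 1.3820, 3, 3.6180, 3.6180]

Reading degrees in the order [1, 2, 3, 4, 5, 6, 7, 8] gives [2, 2, 2, 2, 1, 2, 1, 2]; set D = diag(2, 2, 2, 2, 1, 2, 1, 2) and form L = D - A. L is symmetric positive semidefinite, so every eigenvalue is real and nonnegative. The 2 zero eigenvalues correspond to the 2 connected components.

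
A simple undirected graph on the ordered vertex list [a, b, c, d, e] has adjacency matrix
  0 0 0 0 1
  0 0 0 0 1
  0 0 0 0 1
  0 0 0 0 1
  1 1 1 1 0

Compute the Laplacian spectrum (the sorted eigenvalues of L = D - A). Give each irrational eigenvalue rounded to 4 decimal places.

With the vertex order [a, b, c, d, e], the degrees are [1, 1, 1, 1, 4], giving D = diag(1, 1, 1, 1, 4) and L = D - A. Diagonalising L (or applying a numerical eigensolver to the 5x5 matrix) gives the spectrum above. The eigenvalues sum to 8, which equals trace(L) = 2|E|.

[0, 1, 1, 1, 5]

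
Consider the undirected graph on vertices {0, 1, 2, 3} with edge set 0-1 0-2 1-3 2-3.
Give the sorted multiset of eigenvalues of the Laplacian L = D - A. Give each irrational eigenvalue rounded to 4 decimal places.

[0, 2, 2, 4]

Reading degrees in the order [0, 1, 2, 3] gives [2, 2, 2, 2]; set D = diag(2, 2, 2, 2) and form L = D - A. L is symmetric positive semidefinite, so every eigenvalue is real and nonnegative.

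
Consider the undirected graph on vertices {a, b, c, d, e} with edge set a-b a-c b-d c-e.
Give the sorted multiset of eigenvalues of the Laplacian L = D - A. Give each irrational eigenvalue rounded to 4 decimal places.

Each diagonal entry of L is the vertex degree and each off-diagonal entry is -1 where an edge is present, 0 otherwise; in the order [a, b, c, d, e] the diagonal is [2, 2, 2, 1, 1]. Since every row of L sums to 0, the all-ones vector is in the kernel and 0 is an eigenvalue. The single zero eigenvalue shows the graph is connected.

[0, 0.3820, 1.3820, 2.6180, 3.6180]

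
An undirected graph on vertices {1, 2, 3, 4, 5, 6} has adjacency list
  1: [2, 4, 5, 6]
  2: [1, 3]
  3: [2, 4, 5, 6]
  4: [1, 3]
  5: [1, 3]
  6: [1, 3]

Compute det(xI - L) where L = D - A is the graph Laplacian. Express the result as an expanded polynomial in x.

With the vertex order [1, 2, 3, 4, 5, 6], the degrees are [4, 2, 4, 2, 2, 2], giving D = diag(4, 2, 4, 2, 2, 2) and L = D - A. L has integer entries, so p(x) = det(xI - L) has integer coefficients. Expanding the determinant yields x^6 - 16x^5 + 96x^4 - 272x^3 + 368x^2 - 192x. The constant term is 0 because L is singular (the all-ones vector lies in its kernel). There is one zero in the spectrum, matching the 1 component.

x^6 - 16x^5 + 96x^4 - 272x^3 + 368x^2 - 192x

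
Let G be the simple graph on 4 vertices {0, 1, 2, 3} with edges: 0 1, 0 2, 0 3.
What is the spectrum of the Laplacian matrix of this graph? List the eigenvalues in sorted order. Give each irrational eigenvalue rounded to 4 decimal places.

[0, 1, 1, 4]

Reading degrees in the order [0, 1, 2, 3] gives [3, 1, 1, 1]; set D = diag(3, 1, 1, 1) and form L = D - A. Diagonalising L (or applying a numerical eigensolver to the 4x4 matrix) gives the spectrum above. The largest eigenvalue, 4, is at most the vertex count 4. There is one zero in the spectrum, matching the 1 component.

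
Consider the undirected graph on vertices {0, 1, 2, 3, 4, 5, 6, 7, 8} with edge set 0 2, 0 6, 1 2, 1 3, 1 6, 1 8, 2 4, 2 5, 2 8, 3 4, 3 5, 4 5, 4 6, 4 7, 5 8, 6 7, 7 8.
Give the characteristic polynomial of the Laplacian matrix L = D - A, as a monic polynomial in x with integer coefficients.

Reading degrees in the order [0, 1, 2, 3, 4, 5, 6, 7, 8] gives [2, 4, 5, 3, 5, 4, 4, 3, 4]; set D = diag(2, 4, 5, 3, 5, 4, 4, 3, 4) and form L = D - A. Computing det(xI - L) by cofactor expansion (or equivalently via sum-over-permutations) gives x^9 - 34x^8 + 493x^7 - 3976x^6 + 19477x^5 - 59246x^4 + 109088x^3 - 110936x^2 + 47592x. Since p(0) = det(-L) = 0, x divides p(x). The largest eigenvalue, 7.0878, is at most the vertex count 9.

x^9 - 34x^8 + 493x^7 - 3976x^6 + 19477x^5 - 59246x^4 + 109088x^3 - 110936x^2 + 47592x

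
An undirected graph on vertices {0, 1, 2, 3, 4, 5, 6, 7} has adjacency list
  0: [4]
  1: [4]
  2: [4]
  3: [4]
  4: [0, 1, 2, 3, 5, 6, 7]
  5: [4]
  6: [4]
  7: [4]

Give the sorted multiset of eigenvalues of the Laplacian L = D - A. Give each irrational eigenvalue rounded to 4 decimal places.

[0, 1, 1, 1, 1, 1, 1, 8]

Each diagonal entry of L is the vertex degree and each off-diagonal entry is -1 where an edge is present, 0 otherwise; in the order [0, 1, 2, 3, 4, 5, 6, 7] the diagonal is [1, 1, 1, 1, 7, 1, 1, 1]. Since every row of L sums to 0, the all-ones vector is in the kernel and 0 is an eigenvalue. The single zero eigenvalue shows the graph is connected. By the matrix-tree theorem the graph has (1/8) * product of the nonzero eigenvalues = 1 spanning tree.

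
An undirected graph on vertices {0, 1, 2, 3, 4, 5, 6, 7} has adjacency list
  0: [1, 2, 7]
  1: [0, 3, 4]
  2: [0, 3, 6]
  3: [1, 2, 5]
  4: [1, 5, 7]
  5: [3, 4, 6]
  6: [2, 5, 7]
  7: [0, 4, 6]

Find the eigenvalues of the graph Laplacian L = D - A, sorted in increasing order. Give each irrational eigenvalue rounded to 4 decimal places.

[0, 2, 2, 2, 4, 4, 4, 6]

With the vertex order [0, 1, 2, 3, 4, 5, 6, 7], the degrees are [3, 3, 3, 3, 3, 3, 3, 3], giving D = diag(3, 3, 3, 3, 3, 3, 3, 3) and L = D - A. Since every row of L sums to 0, the all-ones vector is in the kernel and 0 is an eigenvalue. The single zero eigenvalue shows the graph is connected. The largest eigenvalue, 6, is at most the vertex count 8.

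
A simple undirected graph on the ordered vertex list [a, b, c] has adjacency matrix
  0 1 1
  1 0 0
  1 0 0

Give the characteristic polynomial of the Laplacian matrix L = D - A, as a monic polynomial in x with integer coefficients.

x^3 - 4x^2 + 3x

With the vertex order [a, b, c], the degrees are [2, 1, 1], giving D = diag(2, 1, 1) and L = D - A. Computing det(xI - L) by cofactor expansion (or equivalently via sum-over-permutations) gives x^3 - 4x^2 + 3x. The constant term is 0 because L is singular (the all-ones vector lies in its kernel). There is one zero in the spectrum, matching the 1 component.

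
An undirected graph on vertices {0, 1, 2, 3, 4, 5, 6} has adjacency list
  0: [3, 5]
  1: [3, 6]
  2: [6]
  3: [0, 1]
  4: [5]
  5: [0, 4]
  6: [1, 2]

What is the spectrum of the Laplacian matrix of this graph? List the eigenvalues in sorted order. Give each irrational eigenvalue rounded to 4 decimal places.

With the vertex order [0, 1, 2, 3, 4, 5, 6], the degrees are [2, 2, 1, 2, 1, 2, 2], giving D = diag(2, 2, 1, 2, 1, 2, 2) and L = D - A. Diagonalising L (or applying a numerical eigensolver to the 7x7 matrix) gives the spectrum above. The largest eigenvalue, 3.8019, is at most the vertex count 7.

[0, 0.1981, 0.7530, 1.5550, 2.4450, 3.2470, 3.8019]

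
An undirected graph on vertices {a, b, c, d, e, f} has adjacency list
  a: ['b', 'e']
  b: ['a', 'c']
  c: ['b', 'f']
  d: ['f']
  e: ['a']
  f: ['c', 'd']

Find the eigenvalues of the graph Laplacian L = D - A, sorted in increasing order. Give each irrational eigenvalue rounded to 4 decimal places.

[0, 0.2679, 1, 2, 3, 3.7321]

Each diagonal entry of L is the vertex degree and each off-diagonal entry is -1 where an edge is present, 0 otherwise; in the order [a, b, c, d, e, f] the diagonal is [2, 2, 2, 1, 1, 2]. The multiplicity of 0 as a Laplacian eigenvalue equals the number of connected components. The single zero eigenvalue shows the graph is connected. The eigenvalues sum to 10, which equals trace(L) = 2|E|. By the matrix-tree theorem the graph has (1/6) * product of the nonzero eigenvalues = 1 spanning tree.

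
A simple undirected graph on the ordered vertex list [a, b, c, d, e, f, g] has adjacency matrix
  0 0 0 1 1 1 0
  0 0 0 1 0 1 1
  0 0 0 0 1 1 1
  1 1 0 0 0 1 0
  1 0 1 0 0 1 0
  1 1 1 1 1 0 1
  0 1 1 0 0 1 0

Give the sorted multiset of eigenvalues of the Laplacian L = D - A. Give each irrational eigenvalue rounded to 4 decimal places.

[0, 2, 2, 4, 4, 5, 7]

Reading degrees in the order [a, b, c, d, e, f, g] gives [3, 3, 3, 3, 3, 6, 3]; set D = diag(3, 3, 3, 3, 3, 6, 3) and form L = D - A. Diagonalising L (or applying a numerical eigensolver to the 7x7 matrix) gives the spectrum above. The single zero eigenvalue shows the graph is connected. By the matrix-tree theorem the graph has (1/7) * product of the nonzero eigenvalues = 320 spanning trees.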